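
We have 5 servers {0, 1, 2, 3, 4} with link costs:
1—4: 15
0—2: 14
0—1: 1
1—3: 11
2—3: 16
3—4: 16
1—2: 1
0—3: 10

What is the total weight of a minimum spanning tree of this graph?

27

Kruskal: consider edges lightest-first.
0—1 (1): add — endpoints in different components.
1—2 (1): add — endpoints in different components.
0—3 (10): add — endpoints in different components.
1—3 (11): skip — 1 and 3 already connected.
0—2 (14): skip — 0 and 2 already connected.
1—4 (15): add — endpoints in different components.
MST edges: 0—1, 1—2, 0—3, 1—4; total weight 1+1+10+15 = 27.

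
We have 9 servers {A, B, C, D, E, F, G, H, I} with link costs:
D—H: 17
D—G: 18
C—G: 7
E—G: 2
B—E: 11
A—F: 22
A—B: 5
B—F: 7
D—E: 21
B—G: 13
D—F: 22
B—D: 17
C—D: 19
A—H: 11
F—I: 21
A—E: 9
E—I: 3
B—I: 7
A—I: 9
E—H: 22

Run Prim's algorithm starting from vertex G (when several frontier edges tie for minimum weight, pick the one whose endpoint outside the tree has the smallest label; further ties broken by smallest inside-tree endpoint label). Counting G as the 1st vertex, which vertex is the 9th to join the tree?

Grow the tree from G using Prim:
Step 1: cheapest edge leaving the tree is E—G (2); add E.
Step 2: cheapest edge leaving the tree is E—I (3); add I.
Step 3: cheapest edge leaving the tree is B—I (7); add B.
Step 4: cheapest edge leaving the tree is A—B (5); add A.
Step 5: cheapest edge leaving the tree is C—G (7); add C.
Step 6: cheapest edge leaving the tree is B—F (7); add F.
Step 7: cheapest edge leaving the tree is A—H (11); add H.
Step 8: cheapest edge leaving the tree is B—D (17); add D.
Vertex order: G, E, I, B, A, C, F, H, D. The 9th vertex is D.

D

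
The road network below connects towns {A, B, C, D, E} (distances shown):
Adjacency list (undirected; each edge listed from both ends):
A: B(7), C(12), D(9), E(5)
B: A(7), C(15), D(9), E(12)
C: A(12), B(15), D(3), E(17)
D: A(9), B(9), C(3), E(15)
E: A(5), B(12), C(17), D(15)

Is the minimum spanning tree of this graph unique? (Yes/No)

Kruskal: consider edges lightest-first.
C D (3): add. Components now {A} {B} {C,D} {E}
A E (5): add. Components now {A,E} {B} {C,D}
A B (7): add. Components now {A,B,E} {C,D}
A D (9): add. Components now {A,B,C,D,E}
Non-tree edge B D has weight 9, equal to the heaviest edge on its tree cycle — swapping gives another MST of the same weight. Not unique.

No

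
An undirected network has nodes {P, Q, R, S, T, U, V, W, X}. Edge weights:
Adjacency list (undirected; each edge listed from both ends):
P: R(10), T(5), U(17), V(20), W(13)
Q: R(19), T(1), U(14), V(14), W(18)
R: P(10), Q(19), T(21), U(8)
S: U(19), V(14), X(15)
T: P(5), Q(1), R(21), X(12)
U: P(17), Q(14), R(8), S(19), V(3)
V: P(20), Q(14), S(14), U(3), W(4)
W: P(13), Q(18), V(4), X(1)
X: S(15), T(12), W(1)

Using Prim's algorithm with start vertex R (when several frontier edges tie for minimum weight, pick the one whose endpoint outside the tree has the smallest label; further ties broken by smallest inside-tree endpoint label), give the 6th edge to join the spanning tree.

P-T

Prim, starting at R.
Step 1: cheapest edge leaving the tree is R—U (8); add U.
Step 2: cheapest edge leaving the tree is U—V (3); add V.
Step 3: cheapest edge leaving the tree is V—W (4); add W.
Step 4: cheapest edge leaving the tree is W—X (1); add X.
Step 5: cheapest edge leaving the tree is P—R (10); add P.
Step 6: cheapest edge leaving the tree is P—T (5); add T.
Step 7: cheapest edge leaving the tree is Q—T (1); add Q.
Step 8: cheapest edge leaving the tree is S—V (14); add S.
The 6th edge added is P—T.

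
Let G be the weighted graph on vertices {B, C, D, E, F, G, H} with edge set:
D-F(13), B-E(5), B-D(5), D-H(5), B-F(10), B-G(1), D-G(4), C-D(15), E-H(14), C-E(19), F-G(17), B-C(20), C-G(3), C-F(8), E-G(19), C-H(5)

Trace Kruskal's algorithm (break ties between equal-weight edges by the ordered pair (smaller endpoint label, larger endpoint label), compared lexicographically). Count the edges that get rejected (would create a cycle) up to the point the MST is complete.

2

Kruskal's algorithm — process edges by increasing weight (ties by edge label):
B-G (1): add — endpoints in different components.
C-G (3): add — endpoints in different components.
D-G (4): add — endpoints in different components.
B-D (5): skip — B and D already connected.
B-E (5): add — endpoints in different components.
C-H (5): add — endpoints in different components.
D-H (5): skip — D and H already connected.
C-F (8): add — endpoints in different components.
Edges rejected before the tree was complete: 2.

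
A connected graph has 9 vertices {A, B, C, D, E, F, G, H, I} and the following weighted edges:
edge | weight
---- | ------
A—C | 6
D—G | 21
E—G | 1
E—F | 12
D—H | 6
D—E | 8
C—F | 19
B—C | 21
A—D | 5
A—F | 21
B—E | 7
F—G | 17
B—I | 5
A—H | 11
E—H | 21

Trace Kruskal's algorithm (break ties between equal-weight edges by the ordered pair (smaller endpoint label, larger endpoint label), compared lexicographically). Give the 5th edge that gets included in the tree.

D-H

Kruskal: consider edges lightest-first.
E—G (1): add — endpoints in different components.
A—D (5): add — endpoints in different components.
B—I (5): add — endpoints in different components.
A—C (6): add — endpoints in different components.
D—H (6): add — endpoints in different components.
B—E (7): add — endpoints in different components.
D—E (8): add — endpoints in different components.
A—H (11): skip — A and H already connected.
E—F (12): add — endpoints in different components.
The 5th edge added is D—H.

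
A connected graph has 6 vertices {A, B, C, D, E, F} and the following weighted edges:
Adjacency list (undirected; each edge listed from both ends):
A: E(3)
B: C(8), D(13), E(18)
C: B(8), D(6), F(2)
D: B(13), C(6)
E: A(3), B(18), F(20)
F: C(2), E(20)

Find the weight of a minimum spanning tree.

37

Kruskal's algorithm — process edges by increasing weight (ties by edge label):
C–F (2): add — endpoints in different components.
A–E (3): add — endpoints in different components.
C–D (6): add — endpoints in different components.
B–C (8): add — endpoints in different components.
B–D (13): skip — B and D already connected.
B–E (18): add — endpoints in different components.
MST edges: C–F, A–E, C–D, B–C, B–E; total weight 2+3+6+8+18 = 37.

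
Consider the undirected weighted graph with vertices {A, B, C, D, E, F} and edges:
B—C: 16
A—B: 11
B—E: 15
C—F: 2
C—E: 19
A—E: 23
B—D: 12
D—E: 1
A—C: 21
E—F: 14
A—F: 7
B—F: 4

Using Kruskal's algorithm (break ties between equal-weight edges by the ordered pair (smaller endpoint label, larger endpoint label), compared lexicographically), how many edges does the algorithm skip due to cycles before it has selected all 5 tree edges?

1

Sort edges by weight, then run Kruskal:
D—E (1): add. Components now {A} {B} {C} {D,E} {F}
C—F (2): add. Components now {A} {B} {C,F} {D,E}
B—F (4): add. Components now {A} {B,C,F} {D,E}
A—F (7): add. Components now {A,B,C,F} {D,E}
A—B (11): skip — A and B already connected.
B—D (12): add. Components now {A,B,C,D,E,F}
Edges rejected before the tree was complete: 1.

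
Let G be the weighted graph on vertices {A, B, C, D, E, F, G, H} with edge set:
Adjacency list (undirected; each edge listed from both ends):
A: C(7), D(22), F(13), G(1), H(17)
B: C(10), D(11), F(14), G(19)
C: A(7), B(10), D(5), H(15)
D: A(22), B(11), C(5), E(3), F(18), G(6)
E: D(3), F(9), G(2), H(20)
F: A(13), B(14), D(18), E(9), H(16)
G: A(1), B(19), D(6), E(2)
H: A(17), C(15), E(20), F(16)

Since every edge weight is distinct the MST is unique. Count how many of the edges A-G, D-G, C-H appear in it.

Kruskal: consider edges lightest-first.
A-G (1): add — endpoints in different components.
E-G (2): add — endpoints in different components.
D-E (3): add — endpoints in different components.
C-D (5): add — endpoints in different components.
D-G (6): skip — D and G already connected.
A-C (7): skip — A and C already connected.
E-F (9): add — endpoints in different components.
B-C (10): add — endpoints in different components.
B-D (11): skip — B and D already connected.
A-F (13): skip — A and F already connected.
B-F (14): skip — B and F already connected.
C-H (15): add — endpoints in different components.
MST edge set: {A-G, E-G, D-E, C-D, E-F, B-C, C-H}.
Of the listed edges, {A-G, C-H} are in the MST → 2.

2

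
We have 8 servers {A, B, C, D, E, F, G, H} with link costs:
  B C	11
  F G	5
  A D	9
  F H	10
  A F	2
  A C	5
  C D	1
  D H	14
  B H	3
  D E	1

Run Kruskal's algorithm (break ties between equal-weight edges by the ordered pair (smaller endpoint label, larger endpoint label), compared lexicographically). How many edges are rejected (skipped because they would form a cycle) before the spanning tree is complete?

1

Sort edges by weight, then run Kruskal:
C D (1): add — endpoints in different components.
D E (1): add — endpoints in different components.
A F (2): add — endpoints in different components.
B H (3): add — endpoints in different components.
A C (5): add — endpoints in different components.
F G (5): add — endpoints in different components.
A D (9): skip — A and D already connected.
F H (10): add — endpoints in different components.
Edges rejected before the tree was complete: 1.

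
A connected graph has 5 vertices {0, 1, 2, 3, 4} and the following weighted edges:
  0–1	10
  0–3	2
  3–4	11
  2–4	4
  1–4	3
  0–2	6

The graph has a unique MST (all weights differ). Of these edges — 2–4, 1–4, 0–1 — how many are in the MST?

Sort edges by weight, then run Kruskal:
0–3 (2): add. Components now {0,3} {1} {2} {4}
1–4 (3): add. Components now {0,3} {1,4} {2}
2–4 (4): add. Components now {0,3} {1,2,4}
0–2 (6): add. Components now {0,1,2,3,4}
MST edge set: {0–3, 1–4, 2–4, 0–2}.
Of the listed edges, {2–4, 1–4} are in the MST → 2.

2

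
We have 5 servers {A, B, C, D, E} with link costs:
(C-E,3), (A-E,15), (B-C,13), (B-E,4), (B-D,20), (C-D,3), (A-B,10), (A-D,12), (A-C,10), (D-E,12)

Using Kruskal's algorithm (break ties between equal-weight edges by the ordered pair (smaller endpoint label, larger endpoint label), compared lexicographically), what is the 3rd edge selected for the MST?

B-E

Sort edges by weight, then run Kruskal:
C-D (3): add — endpoints in different components.
C-E (3): add — endpoints in different components.
B-E (4): add — endpoints in different components.
A-B (10): add — endpoints in different components.
The 3rd edge added is B-E.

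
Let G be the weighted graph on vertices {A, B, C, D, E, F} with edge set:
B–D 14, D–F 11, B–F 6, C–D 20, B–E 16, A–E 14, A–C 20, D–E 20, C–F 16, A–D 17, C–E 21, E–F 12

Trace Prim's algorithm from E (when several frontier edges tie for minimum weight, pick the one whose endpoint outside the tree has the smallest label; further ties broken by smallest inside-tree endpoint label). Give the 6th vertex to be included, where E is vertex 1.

C

Grow the tree from E using Prim:
Step 1: frontier [E–F 12, A–E 14, B–E 16, D–E 20, C–E 21] → take E–F (12); add F.
Step 2: frontier [A–E 14, B–E 16, D–E 20, C–E 21, B–F 6, D–F 11, C–F 16] → take B–F (6); add B.
Step 3: frontier [B–D 14, A–E 14, D–E 20, C–E 21, D–F 11, C–F 16] → take D–F (11); add D.
Step 4: frontier [A–D 17, C–D 20, A–E 14, C–E 21, C–F 16] → take A–E (14); add A.
Step 5: frontier [A–C 20, C–D 20, C–E 21, C–F 16] → take C–F (16); add C.
Vertex order: E, F, B, D, A, C. The 6th vertex is C.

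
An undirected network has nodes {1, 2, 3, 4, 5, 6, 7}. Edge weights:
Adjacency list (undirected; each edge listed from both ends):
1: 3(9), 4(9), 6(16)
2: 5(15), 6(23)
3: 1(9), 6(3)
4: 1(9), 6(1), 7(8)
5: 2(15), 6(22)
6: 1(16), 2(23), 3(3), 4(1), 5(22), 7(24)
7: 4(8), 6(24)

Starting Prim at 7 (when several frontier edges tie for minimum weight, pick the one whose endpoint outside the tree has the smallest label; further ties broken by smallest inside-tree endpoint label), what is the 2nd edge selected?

4-6

Prim's algorithm from 7:
Step 1: cheapest edge leaving the tree is 4—7 (8); add 4.
Step 2: cheapest edge leaving the tree is 4—6 (1); add 6.
Step 3: cheapest edge leaving the tree is 3—6 (3); add 3.
Step 4: cheapest edge leaving the tree is 1—3 (9); add 1.
Step 5: cheapest edge leaving the tree is 5—6 (22); add 5.
Step 6: cheapest edge leaving the tree is 2—5 (15); add 2.
The 2nd edge added is 4—6.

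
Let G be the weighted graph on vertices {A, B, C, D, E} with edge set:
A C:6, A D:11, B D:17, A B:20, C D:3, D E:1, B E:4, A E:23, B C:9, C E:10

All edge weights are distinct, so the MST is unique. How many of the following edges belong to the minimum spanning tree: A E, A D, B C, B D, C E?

0

Sort edges by weight, then run Kruskal:
D E (1): add. Components now {A} {B} {C} {D,E}
C D (3): add. Components now {A} {B} {C,D,E}
B E (4): add. Components now {A} {B,C,D,E}
A C (6): add. Components now {A,B,C,D,E}
MST edge set: {D E, C D, B E, A C}.
Of the listed edges, {} are in the MST → 0.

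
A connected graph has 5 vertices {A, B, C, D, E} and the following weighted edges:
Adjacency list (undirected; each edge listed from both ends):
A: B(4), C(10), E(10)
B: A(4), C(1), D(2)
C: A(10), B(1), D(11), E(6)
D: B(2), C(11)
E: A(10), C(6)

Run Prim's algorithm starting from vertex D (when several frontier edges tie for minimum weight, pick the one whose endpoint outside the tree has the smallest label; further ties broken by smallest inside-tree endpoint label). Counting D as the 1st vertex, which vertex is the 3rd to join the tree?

Prim's algorithm from D:
Step 1: cheapest edge leaving the tree is B–D (2); add B.
Step 2: cheapest edge leaving the tree is B–C (1); add C.
Step 3: cheapest edge leaving the tree is A–B (4); add A.
Step 4: cheapest edge leaving the tree is C–E (6); add E.
Vertex order: D, B, C, A, E. The 3rd vertex is C.

C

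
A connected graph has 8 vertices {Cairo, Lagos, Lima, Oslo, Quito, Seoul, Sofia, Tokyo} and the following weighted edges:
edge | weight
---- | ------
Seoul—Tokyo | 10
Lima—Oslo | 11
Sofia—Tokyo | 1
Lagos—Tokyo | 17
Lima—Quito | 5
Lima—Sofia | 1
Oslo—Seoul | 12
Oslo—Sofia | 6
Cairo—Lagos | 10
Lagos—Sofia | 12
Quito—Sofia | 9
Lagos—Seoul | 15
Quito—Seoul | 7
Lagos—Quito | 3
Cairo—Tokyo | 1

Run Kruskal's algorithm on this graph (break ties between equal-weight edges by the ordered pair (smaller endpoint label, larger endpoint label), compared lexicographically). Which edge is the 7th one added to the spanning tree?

Sort edges by weight, then run Kruskal:
Cairo—Tokyo (1): add — endpoints in different components.
Lima—Sofia (1): add — endpoints in different components.
Sofia—Tokyo (1): add — endpoints in different components.
Lagos—Quito (3): add — endpoints in different components.
Lima—Quito (5): add — endpoints in different components.
Oslo—Sofia (6): add — endpoints in different components.
Quito—Seoul (7): add — endpoints in different components.
The 7th edge added is Quito—Seoul.

Quito-Seoul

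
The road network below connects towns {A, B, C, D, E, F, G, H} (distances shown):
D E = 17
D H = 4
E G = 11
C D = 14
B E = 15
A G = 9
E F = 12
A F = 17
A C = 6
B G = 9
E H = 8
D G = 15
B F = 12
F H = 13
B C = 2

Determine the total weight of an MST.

Sort edges by weight, then run Kruskal:
B C (2): add — endpoints in different components.
D H (4): add — endpoints in different components.
A C (6): add — endpoints in different components.
E H (8): add — endpoints in different components.
A G (9): add — endpoints in different components.
B G (9): skip — B and G already connected.
E G (11): add — endpoints in different components.
B F (12): add — endpoints in different components.
MST edges: B C, D H, A C, E H, A G, E G, B F; total weight 2+4+6+8+9+11+12 = 52.

52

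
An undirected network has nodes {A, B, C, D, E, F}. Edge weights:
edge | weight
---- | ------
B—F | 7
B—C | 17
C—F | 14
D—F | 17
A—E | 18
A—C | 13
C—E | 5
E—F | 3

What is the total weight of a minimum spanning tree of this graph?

Sort edges by weight, then run Kruskal:
E—F (3): add — endpoints in different components.
C—E (5): add — endpoints in different components.
B—F (7): add — endpoints in different components.
A—C (13): add — endpoints in different components.
C—F (14): skip — C and F already connected.
B—C (17): skip — B and C already connected.
D—F (17): add — endpoints in different components.
MST edges: E—F, C—E, B—F, A—C, D—F; total weight 3+5+7+13+17 = 45.

45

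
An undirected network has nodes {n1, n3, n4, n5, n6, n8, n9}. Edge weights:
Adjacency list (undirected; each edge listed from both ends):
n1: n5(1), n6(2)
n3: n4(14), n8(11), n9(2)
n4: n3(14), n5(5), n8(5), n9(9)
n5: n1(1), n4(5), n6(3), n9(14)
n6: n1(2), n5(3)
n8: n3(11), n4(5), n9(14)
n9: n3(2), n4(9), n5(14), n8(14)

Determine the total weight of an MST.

Prim's algorithm from n3:
Step 1: frontier [n3—n9 2, n3—n8 11, n3—n4 14] → take n3—n9 (2); add n9.
Step 2: frontier [n3—n8 11, n3—n4 14, n4—n9 9, n5—n9 14, n8—n9 14] → take n4—n9 (9); add n4.
Step 3: frontier [n3—n8 11, n4—n5 5, n4—n8 5, n5—n9 14, n8—n9 14] → take n4—n5 (5); add n5.
Step 4: frontier [n3—n8 11, n4—n8 5, n1—n5 1, n5—n6 3, n8—n9 14] → take n1—n5 (1); add n1.
Step 5: frontier [n1—n6 2, n3—n8 11, n4—n8 5, n5—n6 3, n8—n9 14] → take n1—n6 (2); add n6.
Step 6: frontier [n3—n8 11, n4—n8 5, n8—n9 14] → take n4—n8 (5); add n8.
MST edges: n3—n9, n4—n9, n4—n5, n1—n5, n1—n6, n4—n8; total weight 2+9+5+1+2+5 = 24.

24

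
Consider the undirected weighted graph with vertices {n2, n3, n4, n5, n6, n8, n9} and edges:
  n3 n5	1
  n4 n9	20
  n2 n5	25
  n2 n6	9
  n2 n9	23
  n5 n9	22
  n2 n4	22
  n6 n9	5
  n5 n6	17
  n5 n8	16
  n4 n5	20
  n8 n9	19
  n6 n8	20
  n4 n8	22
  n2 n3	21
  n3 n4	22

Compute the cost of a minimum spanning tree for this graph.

Kruskal's algorithm — process edges by increasing weight (ties by edge label):
n3 n5 (1): add. Components now {n4} {n3,n5} {n6} {n9} {n2} {n8}
n6 n9 (5): add. Components now {n4} {n3,n5} {n6,n9} {n2} {n8}
n2 n6 (9): add. Components now {n4} {n3,n5} {n2,n6,n9} {n8}
n5 n8 (16): add. Components now {n4} {n3,n5,n8} {n2,n6,n9}
n5 n6 (17): add. Components now {n4} {n2,n3,n5,n6,n8,n9}
n8 n9 (19): skip — n9 and n8 already connected.
n4 n5 (20): add. Components now {n2,n3,n4,n5,n6,n8,n9}
MST edges: n3 n5, n6 n9, n2 n6, n5 n8, n5 n6, n4 n5; total weight 1+5+9+16+17+20 = 68.

68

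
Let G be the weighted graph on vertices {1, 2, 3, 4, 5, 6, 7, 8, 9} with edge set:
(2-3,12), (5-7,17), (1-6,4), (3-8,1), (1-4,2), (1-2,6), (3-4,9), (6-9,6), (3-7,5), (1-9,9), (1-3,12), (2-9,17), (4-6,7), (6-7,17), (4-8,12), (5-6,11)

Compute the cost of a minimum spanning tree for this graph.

Prim's algorithm from 6:
Step 1: cheapest edge leaving the tree is 1-6 (4); add 1.
Step 2: cheapest edge leaving the tree is 1-4 (2); add 4.
Step 3: cheapest edge leaving the tree is 1-2 (6); add 2.
Step 4: cheapest edge leaving the tree is 6-9 (6); add 9.
Step 5: cheapest edge leaving the tree is 3-4 (9); add 3.
Step 6: cheapest edge leaving the tree is 3-8 (1); add 8.
Step 7: cheapest edge leaving the tree is 3-7 (5); add 7.
Step 8: cheapest edge leaving the tree is 5-6 (11); add 5.
MST edges: 1-6, 1-4, 1-2, 6-9, 3-4, 3-8, 3-7, 5-6; total weight 4+2+6+6+9+1+5+11 = 44.

44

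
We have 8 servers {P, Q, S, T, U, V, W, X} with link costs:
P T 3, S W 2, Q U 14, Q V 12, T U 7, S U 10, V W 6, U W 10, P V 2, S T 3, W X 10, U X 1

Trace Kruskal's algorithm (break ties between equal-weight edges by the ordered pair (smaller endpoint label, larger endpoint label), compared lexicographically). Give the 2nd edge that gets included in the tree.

P-V

Kruskal's algorithm — process edges by increasing weight (ties by edge label):
U X (1): add — endpoints in different components.
P V (2): add — endpoints in different components.
S W (2): add — endpoints in different components.
P T (3): add — endpoints in different components.
S T (3): add — endpoints in different components.
V W (6): skip — V and W already connected.
T U (7): add — endpoints in different components.
S U (10): skip — U and S already connected.
U W (10): skip — U and W already connected.
W X (10): skip — X and W already connected.
Q V (12): add — endpoints in different components.
The 2nd edge added is P V.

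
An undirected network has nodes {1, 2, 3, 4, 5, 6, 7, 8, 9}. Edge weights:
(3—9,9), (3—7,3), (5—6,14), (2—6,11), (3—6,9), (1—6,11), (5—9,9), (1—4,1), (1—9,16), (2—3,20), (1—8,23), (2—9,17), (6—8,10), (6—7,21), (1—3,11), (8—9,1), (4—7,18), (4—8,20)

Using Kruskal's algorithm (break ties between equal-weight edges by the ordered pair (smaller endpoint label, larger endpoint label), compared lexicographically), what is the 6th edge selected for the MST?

5-9

Sort edges by weight, then run Kruskal:
1—4 (1): add — endpoints in different components.
8—9 (1): add — endpoints in different components.
3—7 (3): add — endpoints in different components.
3—6 (9): add — endpoints in different components.
3—9 (9): add — endpoints in different components.
5—9 (9): add — endpoints in different components.
6—8 (10): skip — 6 and 8 already connected.
1—3 (11): add — endpoints in different components.
1—6 (11): skip — 1 and 6 already connected.
2—6 (11): add — endpoints in different components.
The 6th edge added is 5—9.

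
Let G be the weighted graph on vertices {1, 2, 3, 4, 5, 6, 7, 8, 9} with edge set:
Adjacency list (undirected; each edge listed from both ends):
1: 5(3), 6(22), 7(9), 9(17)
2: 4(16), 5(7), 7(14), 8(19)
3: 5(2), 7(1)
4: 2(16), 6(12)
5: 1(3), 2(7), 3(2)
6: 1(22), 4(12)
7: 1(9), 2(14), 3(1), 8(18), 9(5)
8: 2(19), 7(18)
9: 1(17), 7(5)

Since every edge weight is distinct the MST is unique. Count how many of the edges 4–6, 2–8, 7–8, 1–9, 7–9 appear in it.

Kruskal's algorithm — process edges by increasing weight (ties by edge label):
3–7 (1): add — endpoints in different components.
3–5 (2): add — endpoints in different components.
1–5 (3): add — endpoints in different components.
7–9 (5): add — endpoints in different components.
2–5 (7): add — endpoints in different components.
1–7 (9): skip — 1 and 7 already connected.
4–6 (12): add — endpoints in different components.
2–7 (14): skip — 2 and 7 already connected.
2–4 (16): add — endpoints in different components.
1–9 (17): skip — 1 and 9 already connected.
7–8 (18): add — endpoints in different components.
MST edge set: {3–7, 3–5, 1–5, 7–9, 2–5, 4–6, 2–4, 7–8}.
Of the listed edges, {4–6, 7–8, 7–9} are in the MST → 3.

3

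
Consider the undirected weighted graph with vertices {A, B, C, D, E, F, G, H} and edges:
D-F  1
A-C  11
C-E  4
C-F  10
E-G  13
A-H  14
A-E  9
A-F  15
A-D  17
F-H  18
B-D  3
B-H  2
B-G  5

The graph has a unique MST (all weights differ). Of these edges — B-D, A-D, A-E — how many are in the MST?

2

Sort edges by weight, then run Kruskal:
D-F (1): add — endpoints in different components.
B-H (2): add — endpoints in different components.
B-D (3): add — endpoints in different components.
C-E (4): add — endpoints in different components.
B-G (5): add — endpoints in different components.
A-E (9): add — endpoints in different components.
C-F (10): add — endpoints in different components.
MST edge set: {D-F, B-H, B-D, C-E, B-G, A-E, C-F}.
Of the listed edges, {B-D, A-E} are in the MST → 2.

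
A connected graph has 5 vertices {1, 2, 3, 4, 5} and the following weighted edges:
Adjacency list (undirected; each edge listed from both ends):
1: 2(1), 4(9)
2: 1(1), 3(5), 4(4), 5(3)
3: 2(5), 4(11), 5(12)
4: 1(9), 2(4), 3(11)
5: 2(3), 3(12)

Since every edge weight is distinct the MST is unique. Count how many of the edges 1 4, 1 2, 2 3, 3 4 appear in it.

2

Sort edges by weight, then run Kruskal:
1 2 (1): add. Components now {1,2} {3} {4} {5}
2 5 (3): add. Components now {1,2,5} {3} {4}
2 4 (4): add. Components now {1,2,4,5} {3}
2 3 (5): add. Components now {1,2,3,4,5}
MST edge set: {1 2, 2 5, 2 4, 2 3}.
Of the listed edges, {1 2, 2 3} are in the MST → 2.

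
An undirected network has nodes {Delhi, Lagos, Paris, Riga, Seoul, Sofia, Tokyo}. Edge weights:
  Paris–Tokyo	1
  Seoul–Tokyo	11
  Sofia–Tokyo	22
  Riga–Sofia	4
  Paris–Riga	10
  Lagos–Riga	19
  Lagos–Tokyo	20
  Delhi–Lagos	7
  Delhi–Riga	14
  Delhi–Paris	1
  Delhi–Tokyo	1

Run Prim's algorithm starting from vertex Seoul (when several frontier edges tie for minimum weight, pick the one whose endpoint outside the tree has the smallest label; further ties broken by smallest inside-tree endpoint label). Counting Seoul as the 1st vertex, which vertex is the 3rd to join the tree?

Delhi

Prim, starting at Seoul.
Step 1: frontier [Seoul–Tokyo 11] → take Seoul–Tokyo (11); add Tokyo.
Step 2: frontier [Delhi–Tokyo 1, Paris–Tokyo 1, Lagos–Tokyo 20, Sofia–Tokyo 22] → take Delhi–Tokyo (1); add Delhi.
Step 3: frontier [Delhi–Paris 1, Delhi–Lagos 7, Delhi–Riga 14, Paris–Tokyo 1, Lagos–Tokyo 20, Sofia–Tokyo 22] → take Delhi–Paris (1); add Paris.
Step 4: frontier [Delhi–Lagos 7, Delhi–Riga 14, Paris–Riga 10, Lagos–Tokyo 20, Sofia–Tokyo 22] → take Delhi–Lagos (7); add Lagos.
Step 5: frontier [Delhi–Riga 14, Lagos–Riga 19, Paris–Riga 10, Sofia–Tokyo 22] → take Paris–Riga (10); add Riga.
Step 6: frontier [Riga–Sofia 4, Sofia–Tokyo 22] → take Riga–Sofia (4); add Sofia.
Vertex order: Seoul, Tokyo, Delhi, Paris, Lagos, Riga, Sofia. The 3rd vertex is Delhi.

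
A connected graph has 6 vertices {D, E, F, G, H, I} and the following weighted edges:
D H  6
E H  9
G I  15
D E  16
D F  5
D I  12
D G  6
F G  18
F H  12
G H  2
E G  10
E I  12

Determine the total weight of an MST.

Prim, starting at H.
Step 1: frontier [G H 2, D H 6, E H 9, F H 12] → take G H (2); add G.
Step 2: frontier [D G 6, E G 10, G I 15, F G 18, D H 6, E H 9, F H 12] → take D G (6); add D.
Step 3: frontier [D F 5, D I 12, D E 16, E G 10, G I 15, F G 18, E H 9, F H 12] → take D F (5); add F.
Step 4: frontier [D I 12, D E 16, E G 10, G I 15, E H 9] → take E H (9); add E.
Step 5: frontier [D I 12, E I 12, G I 15] → take D I (12); add I.
MST edges: G H, D G, D F, E H, D I; total weight 2+6+5+9+12 = 34.

34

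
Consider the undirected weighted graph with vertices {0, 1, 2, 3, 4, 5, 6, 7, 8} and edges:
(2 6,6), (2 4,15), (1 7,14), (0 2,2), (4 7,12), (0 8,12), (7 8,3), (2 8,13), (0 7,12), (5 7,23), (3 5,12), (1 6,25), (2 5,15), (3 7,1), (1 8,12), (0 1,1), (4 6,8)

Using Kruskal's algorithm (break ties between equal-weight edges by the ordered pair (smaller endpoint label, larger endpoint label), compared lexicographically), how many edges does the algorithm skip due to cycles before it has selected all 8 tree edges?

2

Kruskal: consider edges lightest-first.
0 1 (1): add — endpoints in different components.
3 7 (1): add — endpoints in different components.
0 2 (2): add — endpoints in different components.
7 8 (3): add — endpoints in different components.
2 6 (6): add — endpoints in different components.
4 6 (8): add — endpoints in different components.
0 7 (12): add — endpoints in different components.
0 8 (12): skip — 0 and 8 already connected.
1 8 (12): skip — 1 and 8 already connected.
3 5 (12): add — endpoints in different components.
Edges rejected before the tree was complete: 2.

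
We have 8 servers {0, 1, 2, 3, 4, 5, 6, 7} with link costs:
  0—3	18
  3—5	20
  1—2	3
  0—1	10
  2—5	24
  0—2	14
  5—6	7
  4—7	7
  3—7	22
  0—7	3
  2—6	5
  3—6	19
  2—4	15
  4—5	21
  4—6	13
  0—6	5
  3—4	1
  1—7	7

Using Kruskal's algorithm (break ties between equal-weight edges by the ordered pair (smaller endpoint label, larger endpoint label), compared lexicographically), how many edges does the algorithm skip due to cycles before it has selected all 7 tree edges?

Kruskal: consider edges lightest-first.
3—4 (1): add — endpoints in different components.
0—7 (3): add — endpoints in different components.
1—2 (3): add — endpoints in different components.
0—6 (5): add — endpoints in different components.
2—6 (5): add — endpoints in different components.
1—7 (7): skip — 1 and 7 already connected.
4—7 (7): add — endpoints in different components.
5—6 (7): add — endpoints in different components.
Edges rejected before the tree was complete: 1.

1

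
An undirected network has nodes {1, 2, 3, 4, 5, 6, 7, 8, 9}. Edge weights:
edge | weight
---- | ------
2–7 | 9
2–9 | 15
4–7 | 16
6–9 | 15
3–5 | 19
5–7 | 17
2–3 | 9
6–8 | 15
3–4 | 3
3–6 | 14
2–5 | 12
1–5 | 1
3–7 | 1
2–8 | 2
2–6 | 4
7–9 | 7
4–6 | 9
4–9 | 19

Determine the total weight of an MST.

39

Prim's algorithm from 4:
Step 1: cheapest edge leaving the tree is 3–4 (3); add 3.
Step 2: cheapest edge leaving the tree is 3–7 (1); add 7.
Step 3: cheapest edge leaving the tree is 7–9 (7); add 9.
Step 4: cheapest edge leaving the tree is 2–3 (9); add 2.
Step 5: cheapest edge leaving the tree is 2–8 (2); add 8.
Step 6: cheapest edge leaving the tree is 2–6 (4); add 6.
Step 7: cheapest edge leaving the tree is 2–5 (12); add 5.
Step 8: cheapest edge leaving the tree is 1–5 (1); add 1.
MST edges: 3–4, 3–7, 7–9, 2–3, 2–8, 2–6, 2–5, 1–5; total weight 3+1+7+9+2+4+12+1 = 39.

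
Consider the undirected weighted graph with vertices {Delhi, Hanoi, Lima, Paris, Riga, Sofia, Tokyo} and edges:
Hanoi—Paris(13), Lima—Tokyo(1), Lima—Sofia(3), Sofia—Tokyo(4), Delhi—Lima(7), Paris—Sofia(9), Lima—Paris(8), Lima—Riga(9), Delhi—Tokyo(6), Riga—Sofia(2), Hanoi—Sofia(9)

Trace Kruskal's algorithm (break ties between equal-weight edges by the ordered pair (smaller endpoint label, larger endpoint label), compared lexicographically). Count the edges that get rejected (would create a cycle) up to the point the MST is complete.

Sort edges by weight, then run Kruskal:
Lima—Tokyo (1): add. Components now {Lima,Tokyo} {Delhi} {Hanoi} {Paris} {Riga} {Sofia}
Riga—Sofia (2): add. Components now {Lima,Tokyo} {Delhi} {Hanoi} {Paris} {Riga,Sofia}
Lima—Sofia (3): add. Components now {Lima,Riga,Sofia,Tokyo} {Delhi} {Hanoi} {Paris}
Sofia—Tokyo (4): skip — Tokyo and Sofia already connected.
Delhi—Tokyo (6): add. Components now {Delhi,Lima,Riga,Sofia,Tokyo} {Hanoi} {Paris}
Delhi—Lima (7): skip — Delhi and Lima already connected.
Lima—Paris (8): add. Components now {Delhi,Lima,Paris,Riga,Sofia,Tokyo} {Hanoi}
Hanoi—Sofia (9): add. Components now {Delhi,Hanoi,Lima,Paris,Riga,Sofia,Tokyo}
Edges rejected before the tree was complete: 2.

2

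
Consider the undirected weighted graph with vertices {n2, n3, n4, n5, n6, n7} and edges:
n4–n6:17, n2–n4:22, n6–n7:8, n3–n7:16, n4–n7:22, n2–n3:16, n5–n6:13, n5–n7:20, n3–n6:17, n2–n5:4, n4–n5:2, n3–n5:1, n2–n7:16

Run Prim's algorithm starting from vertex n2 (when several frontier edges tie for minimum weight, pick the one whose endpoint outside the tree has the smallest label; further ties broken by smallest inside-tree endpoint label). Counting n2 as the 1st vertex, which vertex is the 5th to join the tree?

Grow the tree from n2 using Prim:
Step 1: cheapest edge leaving the tree is n2–n5 (4); add n5.
Step 2: cheapest edge leaving the tree is n3–n5 (1); add n3.
Step 3: cheapest edge leaving the tree is n4–n5 (2); add n4.
Step 4: cheapest edge leaving the tree is n5–n6 (13); add n6.
Step 5: cheapest edge leaving the tree is n6–n7 (8); add n7.
Vertex order: n2, n5, n3, n4, n6, n7. The 5th vertex is n6.

n6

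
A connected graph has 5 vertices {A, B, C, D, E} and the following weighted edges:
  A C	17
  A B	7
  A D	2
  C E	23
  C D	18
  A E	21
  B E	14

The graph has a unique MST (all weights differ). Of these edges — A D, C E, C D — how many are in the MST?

Sort edges by weight, then run Kruskal:
A D (2): add — endpoints in different components.
A B (7): add — endpoints in different components.
B E (14): add — endpoints in different components.
A C (17): add — endpoints in different components.
MST edge set: {A D, A B, B E, A C}.
Of the listed edges, {A D} are in the MST → 1.

1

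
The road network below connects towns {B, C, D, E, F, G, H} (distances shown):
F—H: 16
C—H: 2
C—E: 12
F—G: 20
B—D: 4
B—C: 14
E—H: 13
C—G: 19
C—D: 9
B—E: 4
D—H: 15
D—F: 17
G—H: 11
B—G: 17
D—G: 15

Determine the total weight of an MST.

46

Prim, starting at F.
Step 1: cheapest edge leaving the tree is F—H (16); add H.
Step 2: cheapest edge leaving the tree is C—H (2); add C.
Step 3: cheapest edge leaving the tree is C—D (9); add D.
Step 4: cheapest edge leaving the tree is B—D (4); add B.
Step 5: cheapest edge leaving the tree is B—E (4); add E.
Step 6: cheapest edge leaving the tree is G—H (11); add G.
MST edges: F—H, C—H, C—D, B—D, B—E, G—H; total weight 16+2+9+4+4+11 = 46.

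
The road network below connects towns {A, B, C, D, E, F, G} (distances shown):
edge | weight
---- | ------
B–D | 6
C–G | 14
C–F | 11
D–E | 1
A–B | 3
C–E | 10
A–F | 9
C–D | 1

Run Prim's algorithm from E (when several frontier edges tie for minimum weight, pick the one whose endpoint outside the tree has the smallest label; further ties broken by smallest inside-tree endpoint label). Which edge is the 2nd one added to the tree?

C-D

Grow the tree from E using Prim:
Step 1: frontier [D–E 1, C–E 10] → take D–E (1); add D.
Step 2: frontier [C–D 1, B–D 6, C–E 10] → take C–D (1); add C.
Step 3: frontier [C–F 11, C–G 14, B–D 6] → take B–D (6); add B.
Step 4: frontier [A–B 3, C–F 11, C–G 14] → take A–B (3); add A.
Step 5: frontier [A–F 9, C–F 11, C–G 14] → take A–F (9); add F.
Step 6: frontier [C–G 14] → take C–G (14); add G.
The 2nd edge added is C–D.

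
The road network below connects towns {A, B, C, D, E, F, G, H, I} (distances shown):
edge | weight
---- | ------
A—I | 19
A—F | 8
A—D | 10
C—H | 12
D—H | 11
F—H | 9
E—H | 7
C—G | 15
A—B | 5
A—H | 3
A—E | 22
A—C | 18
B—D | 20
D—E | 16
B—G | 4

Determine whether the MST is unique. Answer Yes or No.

Sort edges by weight, then run Kruskal:
A—H (3): add — endpoints in different components.
B—G (4): add — endpoints in different components.
A—B (5): add — endpoints in different components.
E—H (7): add — endpoints in different components.
A—F (8): add — endpoints in different components.
F—H (9): skip — F and H already connected.
A—D (10): add — endpoints in different components.
D—H (11): skip — D and H already connected.
C—H (12): add — endpoints in different components.
C—G (15): skip — C and G already connected.
D—E (16): skip — D and E already connected.
A—C (18): skip — A and C already connected.
A—I (19): add — endpoints in different components.
Every non-tree edge has weight strictly greater than the heaviest edge on the tree path between its endpoints, so the MST is unique.

Yes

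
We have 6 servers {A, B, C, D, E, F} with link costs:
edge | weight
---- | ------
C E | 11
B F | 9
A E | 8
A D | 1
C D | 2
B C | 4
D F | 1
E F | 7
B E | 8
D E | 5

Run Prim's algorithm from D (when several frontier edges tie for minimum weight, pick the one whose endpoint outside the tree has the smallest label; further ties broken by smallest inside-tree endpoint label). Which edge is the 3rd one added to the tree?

C-D

Grow the tree from D using Prim:
Step 1: frontier [A D 1, D F 1, C D 2, D E 5] → take A D (1); add A.
Step 2: frontier [A E 8, D F 1, C D 2, D E 5] → take D F (1); add F.
Step 3: frontier [A E 8, C D 2, D E 5, E F 7, B F 9] → take C D (2); add C.
Step 4: frontier [A E 8, B C 4, C E 11, D E 5, E F 7, B F 9] → take B C (4); add B.
Step 5: frontier [A E 8, B E 8, C E 11, D E 5, E F 7] → take D E (5); add E.
The 3rd edge added is C D.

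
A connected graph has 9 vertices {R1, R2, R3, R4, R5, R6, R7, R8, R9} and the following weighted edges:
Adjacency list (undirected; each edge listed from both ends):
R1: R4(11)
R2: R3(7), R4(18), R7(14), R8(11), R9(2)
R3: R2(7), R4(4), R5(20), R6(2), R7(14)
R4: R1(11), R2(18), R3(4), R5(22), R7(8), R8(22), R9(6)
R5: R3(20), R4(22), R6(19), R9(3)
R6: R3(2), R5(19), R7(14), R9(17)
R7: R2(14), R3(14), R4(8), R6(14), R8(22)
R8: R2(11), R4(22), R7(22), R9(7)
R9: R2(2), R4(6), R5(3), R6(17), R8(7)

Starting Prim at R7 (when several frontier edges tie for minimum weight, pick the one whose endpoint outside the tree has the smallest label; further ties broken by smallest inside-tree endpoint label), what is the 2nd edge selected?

Grow the tree from R7 using Prim:
Step 1: cheapest edge leaving the tree is R4 R7 (8); add R4.
Step 2: cheapest edge leaving the tree is R3 R4 (4); add R3.
Step 3: cheapest edge leaving the tree is R3 R6 (2); add R6.
Step 4: cheapest edge leaving the tree is R4 R9 (6); add R9.
Step 5: cheapest edge leaving the tree is R2 R9 (2); add R2.
Step 6: cheapest edge leaving the tree is R5 R9 (3); add R5.
Step 7: cheapest edge leaving the tree is R8 R9 (7); add R8.
Step 8: cheapest edge leaving the tree is R1 R4 (11); add R1.
The 2nd edge added is R3 R4.

R3-R4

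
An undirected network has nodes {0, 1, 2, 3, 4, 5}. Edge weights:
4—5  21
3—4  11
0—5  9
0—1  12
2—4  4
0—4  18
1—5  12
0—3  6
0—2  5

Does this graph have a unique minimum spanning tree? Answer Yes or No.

Sort edges by weight, then run Kruskal:
2—4 (4): add. Components now {0} {1} {2,4} {3} {5}
0—2 (5): add. Components now {0,2,4} {1} {3} {5}
0—3 (6): add. Components now {0,2,3,4} {1} {5}
0—5 (9): add. Components now {0,2,3,4,5} {1}
3—4 (11): skip — 3 and 4 already connected.
0—1 (12): add. Components now {0,1,2,3,4,5}
Non-tree edge 1—5 has weight 12, equal to the heaviest edge on its tree cycle — swapping gives another MST of the same weight. Not unique.

No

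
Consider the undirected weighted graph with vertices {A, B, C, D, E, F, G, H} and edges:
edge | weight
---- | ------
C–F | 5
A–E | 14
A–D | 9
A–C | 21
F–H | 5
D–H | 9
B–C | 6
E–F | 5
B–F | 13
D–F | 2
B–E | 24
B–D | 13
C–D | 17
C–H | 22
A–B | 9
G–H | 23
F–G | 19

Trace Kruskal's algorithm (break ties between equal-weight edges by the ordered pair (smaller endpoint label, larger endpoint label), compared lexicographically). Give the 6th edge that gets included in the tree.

Kruskal's algorithm — process edges by increasing weight (ties by edge label):
D–F (2): add — endpoints in different components.
C–F (5): add — endpoints in different components.
E–F (5): add — endpoints in different components.
F–H (5): add — endpoints in different components.
B–C (6): add — endpoints in different components.
A–B (9): add — endpoints in different components.
A–D (9): skip — A and D already connected.
D–H (9): skip — D and H already connected.
B–D (13): skip — B and D already connected.
B–F (13): skip — B and F already connected.
A–E (14): skip — A and E already connected.
C–D (17): skip — C and D already connected.
F–G (19): add — endpoints in different components.
The 6th edge added is A–B.

A-B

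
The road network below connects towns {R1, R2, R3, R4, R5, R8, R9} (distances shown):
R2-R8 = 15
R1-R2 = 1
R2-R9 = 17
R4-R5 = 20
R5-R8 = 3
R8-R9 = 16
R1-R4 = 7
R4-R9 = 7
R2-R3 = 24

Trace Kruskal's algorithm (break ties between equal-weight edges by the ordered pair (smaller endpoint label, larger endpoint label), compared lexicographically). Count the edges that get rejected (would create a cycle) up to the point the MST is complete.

Kruskal's algorithm — process edges by increasing weight (ties by edge label):
R1-R2 (1): add. Components now {R8} {R1,R2} {R9} {R3} {R5} {R4}
R5-R8 (3): add. Components now {R5,R8} {R1,R2} {R9} {R3} {R4}
R1-R4 (7): add. Components now {R5,R8} {R1,R2,R4} {R9} {R3}
R4-R9 (7): add. Components now {R5,R8} {R1,R2,R4,R9} {R3}
R2-R8 (15): add. Components now {R1,R2,R4,R5,R8,R9} {R3}
R8-R9 (16): skip — R8 and R9 already connected.
R2-R9 (17): skip — R9 and R2 already connected.
R4-R5 (20): skip — R5 and R4 already connected.
R2-R3 (24): add. Components now {R1,R2,R3,R4,R5,R8,R9}
Edges rejected before the tree was complete: 3.

3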